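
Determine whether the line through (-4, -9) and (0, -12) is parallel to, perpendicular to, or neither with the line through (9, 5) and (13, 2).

Slope of line 1: m1 = (-12 - -9)/(0 - -4) = -3/4 = -3/4
Slope of line 2: m2 = (2 - 5)/(13 - 9) = -3/4 = -3/4
Since m1 = m2 = -3/4, the lines are parallel.

Parallel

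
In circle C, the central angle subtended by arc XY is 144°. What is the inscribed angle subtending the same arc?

By the inscribed angle theorem, the inscribed angle is half the central angle.
Inscribed angle = 144° / 2 = 72°

72°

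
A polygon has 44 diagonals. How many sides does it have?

Using d = n(n - 3)/2, we solve 44 = n(n - 3)/2.
So n(n - 3) = 88.
Testing n = 11: 11 * 8 = 88 = 88. Correct.
The polygon has 11 sides.

11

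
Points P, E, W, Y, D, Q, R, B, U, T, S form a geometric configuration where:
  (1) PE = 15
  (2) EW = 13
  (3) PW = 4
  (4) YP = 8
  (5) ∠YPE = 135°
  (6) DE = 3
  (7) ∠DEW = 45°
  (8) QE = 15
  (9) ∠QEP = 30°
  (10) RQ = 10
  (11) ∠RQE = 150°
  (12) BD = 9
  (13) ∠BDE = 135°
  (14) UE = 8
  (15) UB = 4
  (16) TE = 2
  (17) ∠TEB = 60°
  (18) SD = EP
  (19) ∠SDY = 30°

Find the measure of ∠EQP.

Step 1: By the law of cosines on triangle QEP: QP² = 15² + 15² − 2·15·15·cos(30°) = 60.29, so QP ≈ 7.76.
Step 2: By the inverse law of cosines on triangle EQP: cos(∠EQP) = (15² + 7.76² − 15²) / (2·15·7.76) = 60.29/232.94 = 0.2588, so ∠EQP = 75°.

Therefore, the measure of angle ∠EQP = 75°.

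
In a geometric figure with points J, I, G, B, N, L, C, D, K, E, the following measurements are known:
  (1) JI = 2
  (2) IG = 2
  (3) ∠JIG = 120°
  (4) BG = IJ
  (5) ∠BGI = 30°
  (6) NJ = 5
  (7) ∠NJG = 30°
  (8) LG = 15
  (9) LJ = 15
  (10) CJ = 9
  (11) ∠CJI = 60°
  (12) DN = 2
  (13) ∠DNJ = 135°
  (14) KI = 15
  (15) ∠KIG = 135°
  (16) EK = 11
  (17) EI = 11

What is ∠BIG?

From the given relations: BG = IJ = 2.
Step 1: By the law of cosines on triangle IGB: IB² = 2² + 2² − 2·2·2·cos(30°) = 1.07, so IB ≈ 1.04.
Step 2: By the inverse law of cosines on triangle BIG: cos(∠BIG) = (1.04² + 2² − 2²) / (2·1.04·2) = 1.07/4.14 = 0.2588, so ∠BIG = 75°.

Therefore, the measure of angle ∠BIG = 75°.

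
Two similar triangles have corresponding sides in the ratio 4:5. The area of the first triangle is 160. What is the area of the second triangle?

For similar figures, the area ratio equals the square of the side ratio.
Side ratio (the first triangle to the second triangle) = 4:5, so area ratio = 4^2:5^2 = 16:25.
If the area of the first triangle is 160, then the area of the second triangle = 160 * (25/16) = 250.

250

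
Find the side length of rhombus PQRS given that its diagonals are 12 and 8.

Half-diagonals are 6 and 4. side = sqrt(6^2 + 4^2) = sqrt(52) = 2*sqrt(13)

2*sqrt(13)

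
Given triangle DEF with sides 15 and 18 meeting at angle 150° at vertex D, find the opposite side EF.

Law of cosines: EF^2 = 15^2 + 18^2 - 2(15)(18)cos(150°) = 270*sqrt(3) + 549, so EF = 3*sqrt(30*sqrt(3) + 61).

3*sqrt(30*sqrt(3) + 61)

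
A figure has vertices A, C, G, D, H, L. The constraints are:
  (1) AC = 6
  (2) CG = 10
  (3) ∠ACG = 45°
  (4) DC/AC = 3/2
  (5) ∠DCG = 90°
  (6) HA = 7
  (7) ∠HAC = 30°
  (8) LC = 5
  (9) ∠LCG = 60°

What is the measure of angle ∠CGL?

Step 1: By the law of cosines on triangle GCL: GL² = 10² + 5² − 2·10·5·cos(60°) = 75, so GL = 5·√3.
Step 2: By the inverse law of cosines on triangle CGL: cos(∠CGL) = (10² + (5·√3)² − 5²) / (2·10·5·√3) = 150/173.21 = 0.866, so ∠CGL = 30°.

Therefore, the measure of angle ∠CGL = 30°.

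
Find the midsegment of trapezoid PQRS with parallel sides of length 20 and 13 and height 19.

midsegment = (20 + 13) / 2 = 33 / 2 = 33/2

33/2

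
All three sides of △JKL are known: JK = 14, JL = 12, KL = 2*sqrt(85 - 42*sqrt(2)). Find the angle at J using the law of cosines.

By the inverse law of cosines: cos(J) = (JK² + JL² - KL²) / (2 × JK × JL)
cos(J) = (14² + 12² - (2*sqrt(85 - 42*sqrt(2)))²) / (2 × 14 × 12)
cos(J) = (196 + 144 - (340 - 168*sqrt(2))) / 336
cos(J) = sqrt(2)/2
J = arccos(sqrt(2)/2) = 45°

45°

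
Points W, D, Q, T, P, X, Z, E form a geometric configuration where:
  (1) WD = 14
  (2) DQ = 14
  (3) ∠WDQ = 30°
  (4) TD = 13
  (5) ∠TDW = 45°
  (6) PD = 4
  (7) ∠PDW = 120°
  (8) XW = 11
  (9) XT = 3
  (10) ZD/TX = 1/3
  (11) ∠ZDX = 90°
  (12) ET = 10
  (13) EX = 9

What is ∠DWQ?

Step 1: By the law of cosines on triangle WDQ: WQ² = 14² + 14² − 2·14·14·cos(30°) = 52.52, so WQ ≈ 7.25.
Step 2: By the inverse law of cosines on triangle DWQ: cos(∠DWQ) = (14² + 7.25² − 14²) / (2·14·7.25) = 52.52/202.91 = 0.2588, so ∠DWQ = 75°.

Therefore, the measure of angle ∠DWQ = 75°.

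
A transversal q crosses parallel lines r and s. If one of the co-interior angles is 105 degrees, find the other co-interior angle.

Co-interior angles (same-side interior) formed by parallel lines and a transversal are supplementary (sum to 180 degrees).
The given angle is 105 degrees.
The co-interior angle = 180 - 105 = 75 degrees.

75 degrees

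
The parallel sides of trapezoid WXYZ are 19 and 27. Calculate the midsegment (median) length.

The midsegment of a trapezoid = (base1 + base2) / 2
midsegment = (19 + 27) / 2
midsegment = 46 / 2
midsegment = 23

23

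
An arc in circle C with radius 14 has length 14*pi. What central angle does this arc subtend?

Arc length L = 2πr × θ/360, so θ = 360L / (2πr).
θ = 360 × 14*pi / (2π × 14)
θ = 180°
θ = 180°

180°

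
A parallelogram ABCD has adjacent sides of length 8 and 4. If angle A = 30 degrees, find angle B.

Consecutive angles are supplementary: angle B = 180 - 30 = 150 degrees.

150 degrees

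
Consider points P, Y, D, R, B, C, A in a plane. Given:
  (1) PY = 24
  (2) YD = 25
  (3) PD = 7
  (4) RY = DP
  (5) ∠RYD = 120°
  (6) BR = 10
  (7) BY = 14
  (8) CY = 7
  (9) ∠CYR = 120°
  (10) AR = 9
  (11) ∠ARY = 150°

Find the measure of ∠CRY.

From the given relations: RY = DP = 7.
Step 1: By the law of cosines on triangle RYC: RC² = 7² + 7² − 2·7·7·cos(120°) = 147, so RC = 7·√3.
Step 2: By the inverse law of cosines on triangle CRY: cos(∠CRY) = ((7·√3)² + 7² − 7²) / (2·7·√3·7) = 147/169.74 = 0.866, so ∠CRY = 30°.

Therefore, the measure of angle ∠CRY = 30°.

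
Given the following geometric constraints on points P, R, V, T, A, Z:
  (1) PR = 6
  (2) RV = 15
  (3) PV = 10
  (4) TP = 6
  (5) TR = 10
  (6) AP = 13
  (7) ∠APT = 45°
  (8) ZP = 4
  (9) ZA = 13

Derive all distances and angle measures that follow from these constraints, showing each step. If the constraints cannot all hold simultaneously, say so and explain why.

The constraints are consistent.

Step 1: From TP = 6, PA = 13, and ∠TPA = 45°, by the law of cosines:
  TA² = TP² + PA² - 2·TP·PA·cos(45°) = 36 + 169 - 110.3 = 94.69
  TA ≈ 9.73

Step 2: From PA = 13, PZ = 4, AZ = 13, by the inverse law of cosines:
  cos(∠APZ) = (PA² + PZ² - AZ²) / (2·PA·PZ)
  ∠APZ = 81.15°

Step 3: From PR = 6, PT = 6, RT = 10, by the inverse law of cosines:
  cos(∠RPT) = (PR² + PT² - RT²) / (2·PR·PT)
  ∠RPT = 112.89°

Step 4: From PR = 6, PV = 10, RV = 15, by the inverse law of cosines:
  cos(∠RPV) = (PR² + PV² - RV²) / (2·PR·PV)
  ∠RPV = 137.87°

Step 5: From RP = 6, RT = 10, PT = 6, by the inverse law of cosines:
  cos(∠PRT) = (RP² + RT² - PT²) / (2·RP·RT)
  ∠PRT = 33.56°

Step 6: From RP = 6, RV = 15, PV = 10, by the inverse law of cosines:
  cos(∠PRV) = (RP² + RV² - PV²) / (2·RP·RV)
  ∠PRV = 26.56°

Step 7: From VP = 10, VR = 15, PR = 6, by the inverse law of cosines:
  cos(∠PVR) = (VP² + VR² - PR²) / (2·VP·VR)
  ∠PVR = 15.56°

Step 8: From TP = 6, TR = 10, PR = 6, by the inverse law of cosines:
  cos(∠PTR) = (TP² + TR² - PR²) / (2·TP·TR)
  ∠PTR = 33.56°

Step 9: From AP = 13, AZ = 13, PZ = 4, by the inverse law of cosines:
  cos(∠PAZ) = (AP² + AZ² - PZ²) / (2·AP·AZ)
  ∠PAZ = 17.7°

Step 10: From ZA = 13, ZP = 4, AP = 13, by the inverse law of cosines:
  cos(∠AZP) = (ZA² + ZP² - AP²) / (2·ZA·ZP)
  ∠AZP = 81.15°

Step 11: From TA = 9.73, TP = 6, AP = 13, by the inverse law of cosines:
  cos(∠ATP) = (TA² + TP² - AP²) / (2·TA·TP)
  ∠ATP = 109.15°

Step 12: From AP = 13, AT = 9.73, PT = 6, by the inverse law of cosines:
  cos(∠PAT) = (AP² + AT² - PT²) / (2·AP·AT)
  ∠PAT = 25.85°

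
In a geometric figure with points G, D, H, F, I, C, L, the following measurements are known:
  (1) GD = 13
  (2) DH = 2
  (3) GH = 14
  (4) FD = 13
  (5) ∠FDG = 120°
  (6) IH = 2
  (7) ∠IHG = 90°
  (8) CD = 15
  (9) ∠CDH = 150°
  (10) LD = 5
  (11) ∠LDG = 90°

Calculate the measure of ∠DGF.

Step 1: By the law of cosines on triangle GDF: GF² = 13² + 13² − 2·13·13·cos(120°) = 507, so GF = 13·√3.
Step 2: By the inverse law of cosines on triangle DGF: cos(∠DGF) = (13² + (13·√3)² − 13²) / (2·13·13·√3) = 507/585.43 = 0.866, so ∠DGF = 30°.

Therefore, the measure of angle ∠DGF = 30°.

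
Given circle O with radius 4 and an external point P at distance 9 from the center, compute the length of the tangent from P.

Let T be the point of tangency. Then OT ⊥ PT (radius ⊥ tangent).
In right triangle OTP: OP² = OT² + PT²
9² = 4² + PT²
PT² = 65, PT = sqrt(65)

sqrt(65)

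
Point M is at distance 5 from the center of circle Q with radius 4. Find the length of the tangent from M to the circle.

The tangent, radius, and line from the external point to the center form a right triangle.
The right angle is where the tangent meets the radius.
By the Pythagorean theorem: tangent² + 4² = 5²
tangent² = 25 - 16 = 9
tangent = 3

3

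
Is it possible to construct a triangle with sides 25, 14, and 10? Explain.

The longest side is 25. The other two sides sum to 10 + 14 = 24.
Since 24 ≤ 25, the two shorter sides cannot reach around to close the triangle.

No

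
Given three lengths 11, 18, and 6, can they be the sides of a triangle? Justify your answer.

Check the triangle inequality: 11 + 6 = 17 ≤ 18.
Since the sum of two sides does not exceed the third, no triangle can be formed.

No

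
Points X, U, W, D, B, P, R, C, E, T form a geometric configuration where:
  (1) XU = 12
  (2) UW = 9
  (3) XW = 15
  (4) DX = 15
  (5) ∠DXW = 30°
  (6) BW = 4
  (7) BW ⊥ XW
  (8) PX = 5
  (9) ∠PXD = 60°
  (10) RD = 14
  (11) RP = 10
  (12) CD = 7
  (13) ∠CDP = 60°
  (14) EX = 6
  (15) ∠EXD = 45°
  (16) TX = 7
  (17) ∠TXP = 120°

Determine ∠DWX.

Step 1: By the law of cosines on triangle WXD: WD² = 15² + 15² − 2·15·15·cos(30°) = 60.29, so WD ≈ 7.76.
Step 2: By the inverse law of cosines on triangle DWX: cos(∠DWX) = (7.76² + 15² − 15²) / (2·7.76·15) = 60.29/232.94 = 0.2588, so ∠DWX = 75°.

Therefore, the measure of angle ∠DWX = 75°.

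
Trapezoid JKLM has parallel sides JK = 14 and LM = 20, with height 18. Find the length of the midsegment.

midsegment = (14 + 20) / 2 = 34 / 2 = 17

17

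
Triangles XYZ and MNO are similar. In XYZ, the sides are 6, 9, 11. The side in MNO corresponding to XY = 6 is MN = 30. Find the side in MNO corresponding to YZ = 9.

Since the triangles are similar, the ratio of corresponding sides is constant.
Scale factor k = MN / XY = 30 / 6 = 5
NO = k * YZ = 5 * 9 = 45

45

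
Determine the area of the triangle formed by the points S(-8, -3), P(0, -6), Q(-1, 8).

The Shoelace formula computes the area from vertex coordinates by summing cross products.
For vertices (-8,-3), (0,-6), (-1,8):
Signed sum = -8*-6 - 0*-3 + 0*8 - -1*-6 + -1*-3 - -8*8
= 48 + -6 + 67 = 109
Area = (1/2)|109| = 109/2.

109/2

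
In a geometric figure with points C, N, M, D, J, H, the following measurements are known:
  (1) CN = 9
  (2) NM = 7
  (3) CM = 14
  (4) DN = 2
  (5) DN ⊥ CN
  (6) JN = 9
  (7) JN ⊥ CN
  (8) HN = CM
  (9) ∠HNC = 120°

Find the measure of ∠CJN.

Step 1: By the law of cosines on triangle JNC: JC² = 9² + 9² − 2·9·9·cos(90°) = 162, so JC = 9·√2.
Step 2: By the inverse law of cosines on triangle CJN: cos(∠CJN) = ((9·√2)² + 9² − 9²) / (2·9·√2·9) = 162/229.1 = 0.7071, so ∠CJN = 45°.

Therefore, the measure of angle ∠CJN = 45°.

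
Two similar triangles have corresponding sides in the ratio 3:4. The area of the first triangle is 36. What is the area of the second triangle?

The ratio of areas of similar triangles = (side ratio)^2.
Side ratio = 3:4, so area ratio = 9:16.
Area of the second triangle / Area of the first triangle = 16/9
Area of the second triangle = 36 * 16/9 = 64

64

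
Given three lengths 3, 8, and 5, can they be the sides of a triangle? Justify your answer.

The longest side is 8. The other two sides sum to 3 + 5 = 8.
Since 8 ≤ 8, the two shorter sides cannot reach around to close the triangle.

No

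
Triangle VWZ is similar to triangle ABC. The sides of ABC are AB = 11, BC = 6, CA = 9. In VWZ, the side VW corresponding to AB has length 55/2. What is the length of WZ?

Since the triangles are similar, the ratio of corresponding sides is constant.
Scale factor k = VW / AB = 55/2 / 11 = 5/2
WZ = k * BC = 5/2 * 6 = 15

15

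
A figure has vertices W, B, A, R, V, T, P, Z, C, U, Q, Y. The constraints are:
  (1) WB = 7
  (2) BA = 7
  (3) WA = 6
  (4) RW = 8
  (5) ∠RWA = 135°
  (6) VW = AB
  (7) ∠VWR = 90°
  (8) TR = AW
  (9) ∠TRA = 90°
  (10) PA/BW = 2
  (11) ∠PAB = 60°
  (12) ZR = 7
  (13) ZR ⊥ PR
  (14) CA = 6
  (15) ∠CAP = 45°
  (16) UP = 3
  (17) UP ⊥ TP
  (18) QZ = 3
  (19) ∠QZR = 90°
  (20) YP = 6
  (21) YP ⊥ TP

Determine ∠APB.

From the given relations: PA = 2·BW = 2·7 = 14.
Step 1: By the law of cosines on triangle PAB: PB² = 14² + 7² − 2·14·7·cos(60°) = 147, so PB = 7·√3.
Step 2: By the inverse law of cosines on triangle APB: cos(∠APB) = (14² + (7·√3)² − 7²) / (2·14·7·√3) = 294/339.48 = 0.866, so ∠APB = 30°.

Therefore, the measure of angle ∠APB = 30°.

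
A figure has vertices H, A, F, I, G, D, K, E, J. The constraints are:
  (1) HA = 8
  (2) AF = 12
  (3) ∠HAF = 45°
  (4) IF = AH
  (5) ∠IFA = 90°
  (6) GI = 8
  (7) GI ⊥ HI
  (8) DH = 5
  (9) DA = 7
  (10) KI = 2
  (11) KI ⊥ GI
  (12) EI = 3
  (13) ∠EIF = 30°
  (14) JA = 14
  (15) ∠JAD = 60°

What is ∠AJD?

Step 1: By the law of cosines on triangle JAD: JD² = 14² + 7² − 2·14·7·cos(60°) = 147, so JD = 7·√3.
Step 2: By the inverse law of cosines on triangle AJD: cos(∠AJD) = (14² + (7·√3)² − 7²) / (2·14·7·√3) = 294/339.48 = 0.866, so ∠AJD = 30°.

Therefore, the measure of angle ∠AJD = 30°.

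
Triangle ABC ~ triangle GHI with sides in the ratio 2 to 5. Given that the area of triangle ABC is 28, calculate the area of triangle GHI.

Area ratio = (2/5)^2 = 4/25. Area of GHI = 28 * 25/4 = 175.

175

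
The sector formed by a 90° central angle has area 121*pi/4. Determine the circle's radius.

Sector area A = πr² × θ/360, so r² = 360A / (πθ).
r² = 360 × 121*pi/4 / (π × 90)
r² = 121
r = 11

11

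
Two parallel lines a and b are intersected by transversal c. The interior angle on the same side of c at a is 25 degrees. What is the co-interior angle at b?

Co-interior angles sum to 180: 180 - 25 = 155 degrees.

155 degrees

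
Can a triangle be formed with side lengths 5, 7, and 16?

No.
The triangle inequality is violated: 5 + 7 = 12 ≤ 16.
These lengths cannot form a triangle.

No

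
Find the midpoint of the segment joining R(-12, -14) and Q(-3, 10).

The midpoint is the average of the coordinates:
x: (-12 + -3)/2 = -15/2
y: (-14 + 10)/2 = -2
Midpoint = (-15/2, -2)

(-15/2, -2)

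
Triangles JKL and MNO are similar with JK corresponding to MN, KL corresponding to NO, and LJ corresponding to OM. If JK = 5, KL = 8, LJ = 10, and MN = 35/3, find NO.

Since the triangles are similar, the ratio of corresponding sides is constant.
Scale factor k = MN / JK = 35/3 / 5 = 7/3
NO = k * KL = 7/3 * 8 = 56/3

56/3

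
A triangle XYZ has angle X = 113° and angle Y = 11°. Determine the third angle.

Let angle Z = x. Then 113 + 11 + x = 180.
x = 180 - 124 = 56 degrees.

56 degrees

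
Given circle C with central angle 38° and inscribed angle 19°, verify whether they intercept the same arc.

By the inscribed angle theorem, if both angles subtend the same arc, the inscribed angle must be half the central angle.
Half of 38° = 19°, which equals the given inscribed angle of 19°.
Therefore, yes, they correspond to the same arc.

Yes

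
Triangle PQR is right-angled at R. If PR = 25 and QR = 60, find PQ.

By the Pythagorean theorem: PQ^2 = PR^2 + QR^2
PQ^2 = 25^2 + 60^2 = 625 + 3600 = 4225
PQ = sqrt(4225) = 65

65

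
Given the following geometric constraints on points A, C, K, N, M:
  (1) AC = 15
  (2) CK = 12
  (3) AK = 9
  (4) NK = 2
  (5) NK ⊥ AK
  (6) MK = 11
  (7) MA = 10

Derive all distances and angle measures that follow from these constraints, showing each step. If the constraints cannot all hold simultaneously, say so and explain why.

The constraints are consistent.

Step 1: From AK = 9, KN = 2, and ∠AKN = 90°, by the law of cosines:
  AN² = AK² + KN² - 2·AK·KN·cos(90°) = 81 + 4 - 0 = 85
  AN = √85

Step 2: From AC = 15, AK = 9, CK = 12, by the inverse law of cosines:
  cos(∠CAK) = (AC² + AK² - CK²) / (2·AC·AK)
  ∠CAK = 53.13°

Step 3: From AK = 9, AM = 10, KM = 11, by the inverse law of cosines:
  cos(∠KAM) = (AK² + AM² - KM²) / (2·AK·AM)
  ∠KAM = 70.53°

Step 4: From CA = 15, CK = 12, AK = 9, by the inverse law of cosines:
  cos(∠ACK) = (CA² + CK² - AK²) / (2·CA·CK)
  ∠ACK = 36.87°

Step 5: From KA = 9, KC = 12, AC = 15, by the inverse law of cosines:
  cos(∠AKC) = (KA² + KC² - AC²) / (2·KA·KC)
  ∠AKC = 90°

Step 6: From KA = 9, KM = 11, AM = 10, by the inverse law of cosines:
  cos(∠AKM) = (KA² + KM² - AM²) / (2·KA·KM)
  ∠AKM = 58.99°

Step 7: From MA = 10, MK = 11, AK = 9, by the inverse law of cosines:
  cos(∠AMK) = (MA² + MK² - AK²) / (2·MA·MK)
  ∠AMK = 50.48°

Step 8: From AK = 9, AN = √85, KN = 2, by the inverse law of cosines:
  cos(∠KAN) = (AK² + AN² - KN²) / (2·AK·AN)
  ∠KAN = 12.53°

Step 9: From NA = √85, NK = 2, AK = 9, by the inverse law of cosines:
  cos(∠ANK) = (NA² + NK² - AK²) / (2·NA·NK)
  ∠ANK = 77.47°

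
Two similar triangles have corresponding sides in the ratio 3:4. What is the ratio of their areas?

Area ratio = (side ratio)^2 = (3/4)^2 = 9:16.

9:16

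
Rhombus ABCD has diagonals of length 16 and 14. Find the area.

Area of a rhombus = (d1 * d2) / 2
Area = (16 * 14) / 2
Area = 224 / 2
Area = 112

112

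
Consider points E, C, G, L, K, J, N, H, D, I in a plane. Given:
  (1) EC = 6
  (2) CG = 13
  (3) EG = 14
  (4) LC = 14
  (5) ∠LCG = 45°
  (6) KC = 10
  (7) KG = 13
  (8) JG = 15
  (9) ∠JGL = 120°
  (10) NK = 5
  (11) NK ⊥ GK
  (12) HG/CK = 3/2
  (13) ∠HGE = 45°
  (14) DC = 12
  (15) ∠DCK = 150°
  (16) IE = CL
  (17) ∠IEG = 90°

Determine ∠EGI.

From the given relations: IE = CL = 14.
Step 1: By the law of cosines on triangle GEI: GI² = 14² + 14² − 2·14·14·cos(90°) = 392, so GI = 14·√2.
Step 2: By the inverse law of cosines on triangle EGI: cos(∠EGI) = (14² + (14·√2)² − 14²) / (2·14·14·√2) = 392/554.37 = 0.7071, so ∠EGI = 45°.

Therefore, the measure of angle ∠EGI = 45°.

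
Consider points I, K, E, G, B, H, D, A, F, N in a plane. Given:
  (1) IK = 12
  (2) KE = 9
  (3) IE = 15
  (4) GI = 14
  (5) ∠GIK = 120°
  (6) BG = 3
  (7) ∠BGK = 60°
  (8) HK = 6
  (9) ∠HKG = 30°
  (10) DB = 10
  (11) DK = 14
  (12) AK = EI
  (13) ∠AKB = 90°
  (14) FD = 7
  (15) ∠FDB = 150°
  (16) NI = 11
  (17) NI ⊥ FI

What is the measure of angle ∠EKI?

Step 1: By the inverse law of cosines on triangle EKI: cos(∠EKI) = (9² + 12² − 15²) / (2·9·12) = 0/216 = 0, so ∠EKI = 90°.

Therefore, the measure of angle ∠EKI = 90°.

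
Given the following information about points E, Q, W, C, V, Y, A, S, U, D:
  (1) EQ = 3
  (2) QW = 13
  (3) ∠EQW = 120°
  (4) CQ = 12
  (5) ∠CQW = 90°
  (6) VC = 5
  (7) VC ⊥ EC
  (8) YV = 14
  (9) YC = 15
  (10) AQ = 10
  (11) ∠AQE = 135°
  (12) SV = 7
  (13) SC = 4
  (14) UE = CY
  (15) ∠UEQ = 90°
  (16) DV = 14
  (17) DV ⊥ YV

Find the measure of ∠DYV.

Step 1: By the law of cosines on triangle YVD: YD² = 14² + 14² − 2·14·14·cos(90°) = 392, so YD = 14·√2.
Step 2: By the inverse law of cosines on triangle DYV: cos(∠DYV) = ((14·√2)² + 14² − 14²) / (2·14·√2·14) = 392/554.37 = 0.7071, so ∠DYV = 45°.

Therefore, the measure of angle ∠DYV = 45°.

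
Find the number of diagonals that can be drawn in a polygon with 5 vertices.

The number of diagonals in an n-gon is n(n - 3)/2.
For n = 5: 5(5 - 3)/2 = 5 × 2 / 2 = 5.

5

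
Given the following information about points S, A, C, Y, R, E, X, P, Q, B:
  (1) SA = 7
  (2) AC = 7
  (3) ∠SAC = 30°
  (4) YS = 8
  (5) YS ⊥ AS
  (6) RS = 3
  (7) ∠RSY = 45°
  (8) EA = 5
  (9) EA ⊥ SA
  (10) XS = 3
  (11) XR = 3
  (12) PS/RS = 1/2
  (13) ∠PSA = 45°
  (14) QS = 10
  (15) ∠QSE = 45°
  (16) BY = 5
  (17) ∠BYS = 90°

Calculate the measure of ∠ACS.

Step 1: By the law of cosines on triangle CAS: CS² = 7² + 7² − 2·7·7·cos(30°) = 13.13, so CS ≈ 3.62.
Step 2: By the inverse law of cosines on triangle ACS: cos(∠ACS) = (7² + 3.62² − 7²) / (2·7·3.62) = 13.13/50.73 = 0.2588, so ∠ACS = 75°.

Therefore, the measure of angle ∠ACS = 75°.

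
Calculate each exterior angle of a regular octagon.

Each exterior angle of a regular n-gon is 360 / n.
For n = 8: 360 / 8 = 45 degrees.

45 degrees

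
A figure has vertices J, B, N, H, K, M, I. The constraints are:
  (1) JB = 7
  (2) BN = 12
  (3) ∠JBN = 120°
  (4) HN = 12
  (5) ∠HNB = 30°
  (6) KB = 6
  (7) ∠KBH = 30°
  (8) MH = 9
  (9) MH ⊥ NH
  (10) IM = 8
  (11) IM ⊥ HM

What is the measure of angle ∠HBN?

Step 1: By the law of cosines on triangle BNH: BH² = 12² + 12² − 2·12·12·cos(30°) = 38.58, so BH ≈ 6.21.
Step 2: By the inverse law of cosines on triangle HBN: cos(∠HBN) = (6.21² + 12² − 12²) / (2·6.21·12) = 38.58/149.08 = 0.2588, so ∠HBN = 75°.

Therefore, the measure of angle ∠HBN = 75°.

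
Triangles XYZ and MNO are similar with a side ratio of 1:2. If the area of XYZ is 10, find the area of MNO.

For similar figures, the area ratio equals the square of the side ratio.
Side ratio (XYZ to MNO) = 1:2, so area ratio = 1^2:2^2 = 1:4.
If the area of XYZ is 10, then the area of MNO = 10 * (4/1) = 40.

40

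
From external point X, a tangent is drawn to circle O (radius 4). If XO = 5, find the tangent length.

tangent = √(d² - r²) = √(5² - 4²) = √(25 - 16) = √9 = 3

3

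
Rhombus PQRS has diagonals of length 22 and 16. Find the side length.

In a rhombus, the diagonals bisect each other perpendicularly, creating four congruent right triangles.
Each triangle has legs 11 (half of 22) and 8 (half of 16).
The hypotenuse of each right triangle is a side of the rhombus:
side = sqrt(11^2 + 8^2) = sqrt(185)

sqrt(185)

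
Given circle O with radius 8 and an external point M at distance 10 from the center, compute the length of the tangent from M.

Let T be the point of tangency. Then OT ⊥ MT (radius ⊥ tangent).
In right triangle OTM: OM² = OT² + MT²
10² = 8² + MT²
MT² = 36, MT = 6

6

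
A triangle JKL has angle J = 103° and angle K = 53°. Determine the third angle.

The interior angles sum to 180°: angle L = 180 - 103 - 53 = 24°.
The triangle is obtuse (angles 103°, 53°, 24°).

24 degrees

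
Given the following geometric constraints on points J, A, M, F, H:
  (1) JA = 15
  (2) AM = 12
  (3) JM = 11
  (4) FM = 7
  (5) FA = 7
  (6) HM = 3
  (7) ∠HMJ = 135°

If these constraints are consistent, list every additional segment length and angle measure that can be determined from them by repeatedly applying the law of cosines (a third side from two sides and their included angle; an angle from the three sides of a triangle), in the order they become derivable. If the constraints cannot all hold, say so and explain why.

The constraints are consistent. Derivable facts, in order:
After 1 step:
- JH ≈ 13.29
- ∠AFM = 117.99°
- ∠AJM = 52.26°
- ∠AMF = 31°
- ∠AMJ = 81.29°
- ∠FAM = 31°
- ∠JAM = 46.46°
After 2 steps:
- ∠HJM = 9.18°
- ∠JHM = 35.82°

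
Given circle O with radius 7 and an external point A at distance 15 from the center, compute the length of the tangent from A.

The tangent, radius, and line from the external point to the center form a right triangle.
The right angle is where the tangent meets the radius.
By the Pythagorean theorem: tangent² + 7² = 15²
tangent² = 225 - 49 = 176
tangent = 4*sqrt(11)

4*sqrt(11)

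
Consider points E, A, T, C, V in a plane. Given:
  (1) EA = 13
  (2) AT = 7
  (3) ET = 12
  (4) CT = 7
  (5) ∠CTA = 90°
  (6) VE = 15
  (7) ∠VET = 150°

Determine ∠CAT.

Step 1: By the law of cosines on triangle ATC: AC² = 7² + 7² − 2·7·7·cos(90°) = 98, so AC = 7·√2.
Step 2: By the inverse law of cosines on triangle CAT: cos(∠CAT) = ((7·√2)² + 7² − 7²) / (2·7·√2·7) = 98/138.59 = 0.7071, so ∠CAT = 45°.

Therefore, the measure of angle ∠CAT = 45°.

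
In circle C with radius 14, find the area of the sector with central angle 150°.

The full circle has area πr² = π(14)² = 196*pi.
The sector covers 150° out of 360°, a fraction of 5/12.
Sector area = 196*pi × 5/12 = 245*pi/3.

245*pi/3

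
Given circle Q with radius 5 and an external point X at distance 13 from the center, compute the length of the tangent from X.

Let T be the point of tangency. Then QT ⊥ XT (radius ⊥ tangent).
In right triangle QTX: QX² = QT² + XT²
13² = 5² + XT²
XT² = 144, XT = 12

12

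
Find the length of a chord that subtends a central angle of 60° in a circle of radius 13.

Drop a perpendicular from the center to the chord, bisecting both the chord and the central angle.
Each half-chord = r sin(θ/2) = 13 sin(30°).
The full chord = 2 × 13 × sin(30°) = 13.

13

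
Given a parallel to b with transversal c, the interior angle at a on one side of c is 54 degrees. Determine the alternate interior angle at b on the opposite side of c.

Alternate interior angles are equal: 54 degrees.

54 degrees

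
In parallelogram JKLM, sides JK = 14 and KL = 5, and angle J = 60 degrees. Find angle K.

Consecutive angles are supplementary: angle K = 180 - 60 = 120 degrees.

120 degrees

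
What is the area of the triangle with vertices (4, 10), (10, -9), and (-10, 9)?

Shoelace: Area = (1/2)|4(-9-9) + 10(9-10) + -10(10--9)| = (1/2)(272) = 136

136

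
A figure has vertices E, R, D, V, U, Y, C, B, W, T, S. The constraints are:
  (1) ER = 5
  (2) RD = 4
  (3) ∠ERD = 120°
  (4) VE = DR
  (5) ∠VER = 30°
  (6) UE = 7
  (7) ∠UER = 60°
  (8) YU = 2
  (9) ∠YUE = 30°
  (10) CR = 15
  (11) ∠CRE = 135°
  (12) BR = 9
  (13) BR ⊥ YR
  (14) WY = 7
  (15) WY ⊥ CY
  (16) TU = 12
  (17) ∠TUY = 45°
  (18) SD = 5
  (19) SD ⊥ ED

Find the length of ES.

Step 1: By the law of cosines on triangle ERD: ED² = 5² + 4² − 2·5·4·cos(120°) = 61, so ED = √61.
Step 2: By the law of cosines on triangle EDS: ES² = √61² + 5² − 2·√61·5·cos(90°) = 86, so ES = √86.

Therefore, the length of ES = √86.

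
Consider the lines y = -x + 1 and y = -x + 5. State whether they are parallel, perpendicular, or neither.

Slope of line 1: m1 = -1
Slope of line 2: m2 = -1
Since m1 = m2 = -1, the lines are parallel.

Parallel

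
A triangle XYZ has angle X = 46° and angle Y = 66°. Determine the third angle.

The interior angles sum to 180°: angle Z = 180 - 46 - 66 = 68°.
The triangle is acute (angles 46°, 66°, 68°).

68 degrees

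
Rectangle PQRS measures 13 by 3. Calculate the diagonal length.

A rectangle's diagonal splits it into two right triangles, with the diagonal as the hypotenuse.
By the Pythagorean theorem, d^2 = 13^2 + 3^2 = 178.
Therefore d = sqrt(178).

sqrt(178)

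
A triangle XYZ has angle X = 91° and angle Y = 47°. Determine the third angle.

The interior angles sum to 180°: angle Z = 180 - 91 - 47 = 42°.
The triangle is obtuse (angles 91°, 47°, 42°).

42 degrees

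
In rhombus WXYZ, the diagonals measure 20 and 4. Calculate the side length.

Half-diagonals are 10 and 2. side = sqrt(10^2 + 2^2) = sqrt(104) = 2*sqrt(26)

2*sqrt(26)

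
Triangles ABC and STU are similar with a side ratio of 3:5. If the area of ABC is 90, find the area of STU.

For similar figures, the area ratio equals the square of the side ratio.
Side ratio (ABC to STU) = 3:5, so area ratio = 3^2:5^2 = 9:25.
If the area of ABC is 90, then the area of STU = 90 * (25/9) = 250.

250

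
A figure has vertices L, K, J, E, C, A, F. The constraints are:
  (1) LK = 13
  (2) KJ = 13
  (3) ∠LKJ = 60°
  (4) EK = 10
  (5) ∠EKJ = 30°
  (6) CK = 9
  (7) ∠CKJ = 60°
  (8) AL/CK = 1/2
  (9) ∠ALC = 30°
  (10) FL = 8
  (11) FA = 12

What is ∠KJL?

Step 1: By the law of cosines on triangle JKL: JL² = 13² + 13² − 2·13·13·cos(60°) = 169, so JL = 13.
Step 2: By the inverse law of cosines on triangle KJL: cos(∠KJL) = (13² + 13² − 13²) / (2·13·13) = 169/338 = 0.5, so ∠KJL = 60°.

Therefore, the measure of angle ∠KJL = 60°.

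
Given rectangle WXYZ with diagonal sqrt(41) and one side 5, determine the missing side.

b = sqrt(d^2 - a^2) = sqrt(41 - 25) = sqrt(16) = 4

4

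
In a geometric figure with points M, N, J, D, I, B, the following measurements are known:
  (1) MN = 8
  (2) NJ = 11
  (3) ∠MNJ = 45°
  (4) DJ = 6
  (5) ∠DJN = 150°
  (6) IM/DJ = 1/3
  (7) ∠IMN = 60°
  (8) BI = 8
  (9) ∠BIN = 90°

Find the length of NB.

From the given relations: IM = 1/3·DJ = 1/3·6 = 2.
Step 1: By the law of cosines on triangle NMI: NI² = 8² + 2² − 2·8·2·cos(60°) = 52, so NI = 2·√13.
Step 2: By the law of cosines on triangle NIB: NB² = (2·√13)² + 8² − 2·2·√13·8·cos(90°) = 116, so NB = 2·√29.

Therefore, the length of NB = 2·√29.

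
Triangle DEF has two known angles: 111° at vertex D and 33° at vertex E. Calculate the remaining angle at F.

Let angle F = x. Then 111 + 33 + x = 180.
x = 180 - 144 = 36 degrees.

36 degrees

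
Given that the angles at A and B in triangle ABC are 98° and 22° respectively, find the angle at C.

The interior angles sum to 180°: angle C = 180 - 98 - 22 = 60°.
The triangle is obtuse (angles 98°, 22°, 60°).

60 degrees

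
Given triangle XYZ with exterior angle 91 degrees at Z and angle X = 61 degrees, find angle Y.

The exterior angle theorem states that an exterior angle equals the sum of the two non-adjacent interior angles.
So 91 = 61 + angle Y, which gives angle Y = 91 - 61 = 30 degrees.

30 degrees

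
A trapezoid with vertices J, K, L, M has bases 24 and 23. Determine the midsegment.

The midsegment of a trapezoid = (base1 + base2) / 2
midsegment = (24 + 23) / 2
midsegment = 47 / 2
midsegment = 47/2

47/2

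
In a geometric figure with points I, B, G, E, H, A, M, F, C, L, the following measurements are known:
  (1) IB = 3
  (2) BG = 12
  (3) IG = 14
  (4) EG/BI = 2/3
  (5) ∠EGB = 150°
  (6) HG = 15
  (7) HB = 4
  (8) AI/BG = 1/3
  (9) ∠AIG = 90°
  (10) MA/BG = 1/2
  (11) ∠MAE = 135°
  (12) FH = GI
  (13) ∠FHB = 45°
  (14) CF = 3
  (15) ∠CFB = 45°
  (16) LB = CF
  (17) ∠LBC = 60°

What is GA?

From the given relations: AI = 1/3·BG = 1/3·12 = 4.
Step 1: By the law of cosines on triangle GIA: GA² = 14² + 4² − 2·14·4·cos(90°) = 212, so GA = 2·√53.

Therefore, the length of GA = 2·√53.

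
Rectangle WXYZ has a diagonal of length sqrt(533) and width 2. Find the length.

b = sqrt(d^2 - a^2) = sqrt(533 - 4) = sqrt(529) = 23

23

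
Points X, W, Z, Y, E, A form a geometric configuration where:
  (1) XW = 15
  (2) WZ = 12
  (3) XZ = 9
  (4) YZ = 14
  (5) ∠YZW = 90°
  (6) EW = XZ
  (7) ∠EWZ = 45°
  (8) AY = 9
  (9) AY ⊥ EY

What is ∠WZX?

Step 1: By the inverse law of cosines on triangle WZX: cos(∠WZX) = (12² + 9² − 15²) / (2·12·9) = 0/216 = 0, so ∠WZX = 90°.

Therefore, the measure of angle ∠WZX = 90°.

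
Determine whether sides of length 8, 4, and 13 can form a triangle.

No.
The triangle inequality is violated: 8 + 4 = 12 ≤ 13.
These lengths cannot form a triangle.

No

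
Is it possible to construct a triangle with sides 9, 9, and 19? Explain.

Check the triangle inequality: 9 + 9 = 18 ≤ 19.
Since the sum of two sides does not exceed the third, no triangle can be formed.

No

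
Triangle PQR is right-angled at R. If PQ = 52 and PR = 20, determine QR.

Rearranging the Pythagorean theorem to solve for the unknown leg:
leg^2 = hypotenuse^2 - known_leg^2 = 2704 - 400 = 2304
leg = sqrt(2304) = 48.

48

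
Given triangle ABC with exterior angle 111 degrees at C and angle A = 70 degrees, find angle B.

By the exterior angle theorem: exterior angle = sum of remote interior angles.
111 = 70 + angle B
angle B = 111 - 70 = 41 degrees

41 degrees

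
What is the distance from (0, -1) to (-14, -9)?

d = sqrt((-14 - 0)^2 + (-9 - -1)^2)
d = sqrt(-14^2 + -8^2)
d = sqrt(196 + 64)
d = sqrt(260) = 2*sqrt(65)

2*sqrt(65)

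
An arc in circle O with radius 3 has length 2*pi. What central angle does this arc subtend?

θ = 360 × 2*pi / (2π × 3) = 120° (rearranging arc length formula).

120°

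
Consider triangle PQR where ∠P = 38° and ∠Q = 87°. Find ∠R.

By the triangle angle sum property, the three interior angles of any triangle add up to 180°.
We know angle P = 38° and angle Q = 87°, so their sum is 125°.
Therefore angle R = 180° - 125° = 55°.

55 degrees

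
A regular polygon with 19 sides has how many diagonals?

Each of the 19 vertices connects to 16 non-adjacent vertices via diagonals.
Total connections = 19 × 16 = 304, but each diagonal is counted twice.
Number of diagonals = 304 / 2 = 152.

152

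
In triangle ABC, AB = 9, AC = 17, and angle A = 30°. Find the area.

Area = (1/2) * AB * AC * sin(A)
Area = (1/2) * 9 * 17 * sin(30°)
Area = (1/2) * 9 * 17 * 1/2
Area = 153/4

153/4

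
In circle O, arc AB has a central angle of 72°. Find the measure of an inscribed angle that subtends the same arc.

By the inscribed angle theorem, the inscribed angle is half the central angle.
Inscribed angle = 72° / 2 = 36°

36°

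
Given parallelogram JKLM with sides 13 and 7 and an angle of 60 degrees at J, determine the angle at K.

Consecutive angles are supplementary: angle K = 180 - 60 = 120 degrees.

120 degrees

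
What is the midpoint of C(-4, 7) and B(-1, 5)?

The midpoint is the point halfway along the segment.
Move half the horizontal distance: -4 + (-1 - -4)/2 = -4 + 3/2 = -5/2
Move half the vertical distance: 7 + (5 - 7)/2 = 7 + -2/2 = 6
Midpoint = (-5/2, 6)

(-5/2, 6)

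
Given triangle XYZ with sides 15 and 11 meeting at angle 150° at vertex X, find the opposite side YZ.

Law of cosines: YZ^2 = 15^2 + 11^2 - 2(15)(11)cos(150°) = 165*sqrt(3) + 346, so YZ = sqrt(165*sqrt(3) + 346).

sqrt(165*sqrt(3) + 346)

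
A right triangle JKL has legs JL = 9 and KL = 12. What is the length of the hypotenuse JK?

JK = sqrt(9^2 + 12^2) = sqrt(225) = 15

15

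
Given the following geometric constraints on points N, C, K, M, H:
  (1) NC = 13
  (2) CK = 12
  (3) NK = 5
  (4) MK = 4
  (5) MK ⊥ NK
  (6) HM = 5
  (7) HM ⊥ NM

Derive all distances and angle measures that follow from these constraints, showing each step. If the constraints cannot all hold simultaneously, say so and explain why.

The constraints are consistent.

Step 1: From NK = 5, KM = 4, and ∠NKM = 90°, by the law of cosines:
  NM² = NK² + KM² - 2·NK·KM·cos(90°) = 25 + 16 - 0 = 41
  NM = √41

Step 2: From NC = 13, NK = 5, CK = 12, by the inverse law of cosines:
  cos(∠CNK) = (NC² + NK² - CK²) / (2·NC·NK)
  ∠CNK = 67.38°

Step 3: From CK = 12, CN = 13, KN = 5, by the inverse law of cosines:
  cos(∠KCN) = (CK² + CN² - KN²) / (2·CK·CN)
  ∠KCN = 22.62°

Step 4: From KC = 12, KN = 5, CN = 13, by the inverse law of cosines:
  cos(∠CKN) = (KC² + KN² - CN²) / (2·KC·KN)
  ∠CKN = 90°

Step 5: From NM = √41, MH = 5, and ∠NMH = 90°, by the law of cosines:
  NH² = NM² + MH² - 2·NM·MH·cos(90°) = 41 + 25 - 0 = 66
  NH = √66

Step 6: From NK = 5, NM = √41, KM = 4, by the inverse law of cosines:
  cos(∠KNM) = (NK² + NM² - KM²) / (2·NK·NM)
  ∠KNM = 38.66°

Step 7: From MK = 4, MN = √41, KN = 5, by the inverse law of cosines:
  cos(∠KMN) = (MK² + MN² - KN²) / (2·MK·MN)
  ∠KMN = 51.34°

Step 8: From NH = √66, NM = √41, HM = 5, by the inverse law of cosines:
  cos(∠HNM) = (NH² + NM² - HM²) / (2·NH·NM)
  ∠HNM = 37.99°

Step 9: From HM = 5, HN = √66, MN = √41, by the inverse law of cosines:
  cos(∠MHN) = (HM² + HN² - MN²) / (2·HM·HN)
  ∠MHN = 52.01°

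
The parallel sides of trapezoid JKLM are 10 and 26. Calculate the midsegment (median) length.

The midsegment of a trapezoid = (base1 + base2) / 2
midsegment = (10 + 26) / 2
midsegment = 36 / 2
midsegment = 18

18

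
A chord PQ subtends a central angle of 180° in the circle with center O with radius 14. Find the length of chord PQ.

Drop a perpendicular from the center to the chord, bisecting both the chord and the central angle.
Each half-chord = r sin(θ/2) = 14 sin(90°).
The full chord = 2 × 14 × sin(90°) = 28.

28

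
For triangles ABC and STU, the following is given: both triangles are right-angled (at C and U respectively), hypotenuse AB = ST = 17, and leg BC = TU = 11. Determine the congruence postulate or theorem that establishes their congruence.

The given information matches HL: The hypotenuse and one leg of two right triangles are equal (Hypotenuse-Leg).

HL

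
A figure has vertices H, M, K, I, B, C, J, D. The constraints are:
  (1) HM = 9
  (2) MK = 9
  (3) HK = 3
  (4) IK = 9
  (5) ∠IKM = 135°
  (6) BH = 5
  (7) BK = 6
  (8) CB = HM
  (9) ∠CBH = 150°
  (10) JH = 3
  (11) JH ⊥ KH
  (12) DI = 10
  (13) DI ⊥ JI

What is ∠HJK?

Step 1: By the law of cosines on triangle JHK: JK² = 3² + 3² − 2·3·3·cos(90°) = 18, so JK = 3·√2.
Step 2: By the inverse law of cosines on triangle HJK: cos(∠HJK) = (3² + (3·√2)² − 3²) / (2·3·3·√2) = 18/25.46 = 0.7071, so ∠HJK = 45°.

Therefore, the measure of angle ∠HJK = 45°.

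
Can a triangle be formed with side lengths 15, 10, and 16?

Sort the sides: 10, 15, 16.
It suffices to check that the sum of the two smallest exceeds the largest:
10 + 15 = 25 > 16. ✓
Yes, a valid triangle can be formed.

Yes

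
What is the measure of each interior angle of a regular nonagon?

Each interior angle of a regular n-gon is (n - 2) * 180 / n.
For n = 9: (9 - 2) * 180 / 9 = 1260/9 = 140 degrees.

140 degrees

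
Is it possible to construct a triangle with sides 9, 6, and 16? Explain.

Check the triangle inequality: 9 + 6 = 15 ≤ 16.
Since the sum of two sides does not exceed the third, no triangle can be formed.

No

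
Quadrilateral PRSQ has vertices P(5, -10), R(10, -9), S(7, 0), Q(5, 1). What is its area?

Shoelace: sum of cross terms = 70, Area = (1/2)|70| = 35

35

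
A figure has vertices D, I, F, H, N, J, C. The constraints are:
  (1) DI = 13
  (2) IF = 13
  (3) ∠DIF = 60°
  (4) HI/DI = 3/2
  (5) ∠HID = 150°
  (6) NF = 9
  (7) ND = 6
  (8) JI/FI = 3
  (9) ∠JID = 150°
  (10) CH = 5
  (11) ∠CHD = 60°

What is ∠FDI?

Step 1: By the law of cosines on triangle DIF: DF² = 13² + 13² − 2·13·13·cos(60°) = 169, so DF = 13.
Step 2: By the inverse law of cosines on triangle FDI: cos(∠FDI) = (13² + 13² − 13²) / (2·13·13) = 169/338 = 0.5, so ∠FDI = 60°.

Therefore, the measure of angle ∠FDI = 60°.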